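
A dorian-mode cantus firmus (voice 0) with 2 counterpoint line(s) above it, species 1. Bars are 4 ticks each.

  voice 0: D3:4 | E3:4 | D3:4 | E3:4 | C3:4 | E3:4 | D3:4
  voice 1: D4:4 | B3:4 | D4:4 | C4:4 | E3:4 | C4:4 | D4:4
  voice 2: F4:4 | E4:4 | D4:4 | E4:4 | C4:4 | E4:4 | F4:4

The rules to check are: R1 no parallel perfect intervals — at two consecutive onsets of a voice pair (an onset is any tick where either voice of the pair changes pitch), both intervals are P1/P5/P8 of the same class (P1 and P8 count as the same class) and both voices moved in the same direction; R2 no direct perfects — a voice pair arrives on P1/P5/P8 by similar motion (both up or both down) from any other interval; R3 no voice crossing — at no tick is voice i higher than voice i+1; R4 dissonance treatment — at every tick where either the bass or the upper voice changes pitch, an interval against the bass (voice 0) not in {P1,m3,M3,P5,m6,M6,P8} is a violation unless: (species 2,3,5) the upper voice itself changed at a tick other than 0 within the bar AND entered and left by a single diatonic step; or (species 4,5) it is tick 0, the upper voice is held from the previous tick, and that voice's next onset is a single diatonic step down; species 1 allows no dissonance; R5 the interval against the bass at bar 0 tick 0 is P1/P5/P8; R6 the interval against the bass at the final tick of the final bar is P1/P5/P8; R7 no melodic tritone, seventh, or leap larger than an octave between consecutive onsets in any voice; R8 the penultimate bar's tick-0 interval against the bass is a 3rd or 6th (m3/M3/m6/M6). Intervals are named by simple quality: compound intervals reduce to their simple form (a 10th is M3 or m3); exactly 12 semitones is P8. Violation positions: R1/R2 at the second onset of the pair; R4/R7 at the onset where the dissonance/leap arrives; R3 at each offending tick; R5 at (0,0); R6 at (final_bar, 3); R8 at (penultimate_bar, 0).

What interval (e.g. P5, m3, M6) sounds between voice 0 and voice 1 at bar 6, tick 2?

voice 0=D3 voice 1=D4 -> P8

P8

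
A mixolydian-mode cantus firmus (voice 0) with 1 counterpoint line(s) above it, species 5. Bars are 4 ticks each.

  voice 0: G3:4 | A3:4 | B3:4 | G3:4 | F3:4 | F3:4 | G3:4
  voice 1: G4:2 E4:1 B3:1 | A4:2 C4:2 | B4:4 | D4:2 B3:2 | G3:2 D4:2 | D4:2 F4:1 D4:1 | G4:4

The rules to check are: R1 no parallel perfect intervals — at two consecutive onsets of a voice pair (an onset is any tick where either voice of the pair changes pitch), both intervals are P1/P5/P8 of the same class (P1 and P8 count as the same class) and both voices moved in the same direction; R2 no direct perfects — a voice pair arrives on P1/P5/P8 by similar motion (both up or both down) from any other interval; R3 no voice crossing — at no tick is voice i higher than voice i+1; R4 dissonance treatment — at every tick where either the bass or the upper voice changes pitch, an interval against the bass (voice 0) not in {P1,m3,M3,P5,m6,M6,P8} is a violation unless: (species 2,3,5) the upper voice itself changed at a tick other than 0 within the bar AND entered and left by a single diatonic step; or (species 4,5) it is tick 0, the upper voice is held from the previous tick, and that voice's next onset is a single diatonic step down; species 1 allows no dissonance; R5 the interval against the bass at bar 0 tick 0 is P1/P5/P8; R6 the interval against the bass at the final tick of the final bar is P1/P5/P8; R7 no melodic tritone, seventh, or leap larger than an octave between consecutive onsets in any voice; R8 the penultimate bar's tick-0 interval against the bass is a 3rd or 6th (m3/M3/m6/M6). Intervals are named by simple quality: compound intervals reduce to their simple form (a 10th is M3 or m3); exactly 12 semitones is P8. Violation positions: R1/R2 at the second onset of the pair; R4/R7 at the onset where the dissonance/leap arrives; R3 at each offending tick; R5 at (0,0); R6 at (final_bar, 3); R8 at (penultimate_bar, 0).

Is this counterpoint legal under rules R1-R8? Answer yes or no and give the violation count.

No (7 violations)

bar 0: v0=G3 v1=G4 (P8)
bar 1: v0=A3 v1=A4 (P8)
bar 2: v0=B3 v1=B4 (P8)
bar 3: v0=G3 v1=D4 (P5)
bar 4: v0=F3 v1=G3 (M2)
bar 5: v0=F3 v1=D4 (M6)
bar 6: v0=G3 v1=G4 (P8)
  R2 @ bar1.0: G3/B3 M3 -> A3/A4 P8 similar
  R7 @ bar1.0: B3->A4 leap 10st
  R2 @ bar2.0: A3/C4 m3 -> B3/B4 P8 similar
  R7 @ bar2.0: C4->B4 leap 11st
  R2 @ bar3.0: B3/B4 P8 -> G3/D4 P5 similar
  R4 @ bar4.0: F3/G3 M2 untreated
  R2 @ bar6.0: F3/D4 M6 -> G3/G4 P8 similar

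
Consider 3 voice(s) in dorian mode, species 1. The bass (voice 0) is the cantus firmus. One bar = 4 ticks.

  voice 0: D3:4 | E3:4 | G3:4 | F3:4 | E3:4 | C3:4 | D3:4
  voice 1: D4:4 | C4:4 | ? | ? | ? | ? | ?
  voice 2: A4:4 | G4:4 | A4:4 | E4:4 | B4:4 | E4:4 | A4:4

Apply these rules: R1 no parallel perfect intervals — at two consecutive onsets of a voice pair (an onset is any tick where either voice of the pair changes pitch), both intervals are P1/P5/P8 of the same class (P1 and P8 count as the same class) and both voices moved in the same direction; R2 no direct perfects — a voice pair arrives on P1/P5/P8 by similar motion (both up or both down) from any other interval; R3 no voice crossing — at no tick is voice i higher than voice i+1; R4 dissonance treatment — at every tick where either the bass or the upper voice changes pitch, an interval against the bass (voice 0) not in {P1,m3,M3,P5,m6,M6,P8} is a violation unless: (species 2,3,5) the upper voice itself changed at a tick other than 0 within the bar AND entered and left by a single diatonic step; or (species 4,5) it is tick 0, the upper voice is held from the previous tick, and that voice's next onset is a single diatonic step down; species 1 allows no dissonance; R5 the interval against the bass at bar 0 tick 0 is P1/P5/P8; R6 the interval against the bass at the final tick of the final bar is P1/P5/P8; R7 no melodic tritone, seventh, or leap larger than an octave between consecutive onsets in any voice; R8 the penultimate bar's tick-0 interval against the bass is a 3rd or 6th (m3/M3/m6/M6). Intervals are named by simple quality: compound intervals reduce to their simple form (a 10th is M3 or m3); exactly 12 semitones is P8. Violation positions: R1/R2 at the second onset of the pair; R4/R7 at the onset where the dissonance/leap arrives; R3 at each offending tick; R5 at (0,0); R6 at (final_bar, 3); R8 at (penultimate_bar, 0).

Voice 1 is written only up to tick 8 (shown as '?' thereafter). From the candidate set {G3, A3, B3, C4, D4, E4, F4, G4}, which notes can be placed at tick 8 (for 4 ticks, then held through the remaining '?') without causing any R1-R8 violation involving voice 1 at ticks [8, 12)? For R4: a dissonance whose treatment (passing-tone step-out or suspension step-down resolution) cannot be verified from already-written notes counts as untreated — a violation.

G3: legal
A3: violates R4
B3: legal
C4: violates R4
D4: violates R1,R2
E4: legal
F4: violates R4
G4: violates R2

{B3, E4, G3}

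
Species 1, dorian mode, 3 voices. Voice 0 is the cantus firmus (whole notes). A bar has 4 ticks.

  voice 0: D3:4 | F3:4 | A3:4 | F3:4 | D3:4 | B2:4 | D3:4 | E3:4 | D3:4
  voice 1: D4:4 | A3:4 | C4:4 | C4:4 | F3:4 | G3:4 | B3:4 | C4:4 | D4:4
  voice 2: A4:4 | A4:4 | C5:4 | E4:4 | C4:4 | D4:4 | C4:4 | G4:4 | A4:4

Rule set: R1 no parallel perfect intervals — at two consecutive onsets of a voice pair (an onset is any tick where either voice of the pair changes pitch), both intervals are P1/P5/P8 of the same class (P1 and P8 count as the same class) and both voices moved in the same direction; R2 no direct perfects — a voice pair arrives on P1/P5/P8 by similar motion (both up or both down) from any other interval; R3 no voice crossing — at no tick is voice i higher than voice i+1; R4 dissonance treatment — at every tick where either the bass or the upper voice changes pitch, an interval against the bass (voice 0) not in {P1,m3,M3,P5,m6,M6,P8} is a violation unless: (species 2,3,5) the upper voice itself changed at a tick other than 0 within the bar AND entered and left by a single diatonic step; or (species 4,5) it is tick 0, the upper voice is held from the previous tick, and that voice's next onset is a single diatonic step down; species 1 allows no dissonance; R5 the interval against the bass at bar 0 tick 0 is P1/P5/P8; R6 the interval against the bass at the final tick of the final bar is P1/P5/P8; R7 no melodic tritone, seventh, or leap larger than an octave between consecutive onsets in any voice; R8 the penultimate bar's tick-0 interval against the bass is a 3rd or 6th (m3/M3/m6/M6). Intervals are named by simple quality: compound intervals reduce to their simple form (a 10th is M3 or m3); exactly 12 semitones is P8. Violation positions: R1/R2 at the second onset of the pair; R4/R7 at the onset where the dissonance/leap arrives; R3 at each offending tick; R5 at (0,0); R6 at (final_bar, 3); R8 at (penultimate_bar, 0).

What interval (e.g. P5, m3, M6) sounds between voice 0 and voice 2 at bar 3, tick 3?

voice 0=F3 voice 2=E4 -> M7

M7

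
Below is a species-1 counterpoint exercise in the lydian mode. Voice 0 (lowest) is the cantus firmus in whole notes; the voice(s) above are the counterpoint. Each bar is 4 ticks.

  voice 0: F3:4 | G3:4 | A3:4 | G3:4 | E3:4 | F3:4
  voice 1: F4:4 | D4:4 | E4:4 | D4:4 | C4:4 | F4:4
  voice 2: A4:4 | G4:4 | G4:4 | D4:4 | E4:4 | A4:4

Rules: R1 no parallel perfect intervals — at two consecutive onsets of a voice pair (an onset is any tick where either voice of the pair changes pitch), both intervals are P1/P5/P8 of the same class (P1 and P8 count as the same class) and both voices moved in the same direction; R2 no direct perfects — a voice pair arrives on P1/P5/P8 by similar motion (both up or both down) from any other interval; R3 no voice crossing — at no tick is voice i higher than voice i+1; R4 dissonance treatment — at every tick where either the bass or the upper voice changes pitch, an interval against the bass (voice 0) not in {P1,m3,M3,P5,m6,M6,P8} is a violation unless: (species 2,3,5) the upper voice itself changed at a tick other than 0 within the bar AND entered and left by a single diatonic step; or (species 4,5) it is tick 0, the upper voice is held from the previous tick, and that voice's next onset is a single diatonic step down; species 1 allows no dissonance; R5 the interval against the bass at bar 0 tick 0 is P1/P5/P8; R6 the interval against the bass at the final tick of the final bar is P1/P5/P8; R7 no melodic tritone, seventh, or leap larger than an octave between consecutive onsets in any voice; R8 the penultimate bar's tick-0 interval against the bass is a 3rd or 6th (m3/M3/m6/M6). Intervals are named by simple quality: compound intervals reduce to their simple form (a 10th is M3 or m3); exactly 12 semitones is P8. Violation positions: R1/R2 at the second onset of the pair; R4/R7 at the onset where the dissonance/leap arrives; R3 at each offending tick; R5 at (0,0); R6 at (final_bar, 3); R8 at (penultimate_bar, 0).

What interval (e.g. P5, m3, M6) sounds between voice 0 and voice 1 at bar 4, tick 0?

voice 0=E3 voice 1=C4 -> m6

m6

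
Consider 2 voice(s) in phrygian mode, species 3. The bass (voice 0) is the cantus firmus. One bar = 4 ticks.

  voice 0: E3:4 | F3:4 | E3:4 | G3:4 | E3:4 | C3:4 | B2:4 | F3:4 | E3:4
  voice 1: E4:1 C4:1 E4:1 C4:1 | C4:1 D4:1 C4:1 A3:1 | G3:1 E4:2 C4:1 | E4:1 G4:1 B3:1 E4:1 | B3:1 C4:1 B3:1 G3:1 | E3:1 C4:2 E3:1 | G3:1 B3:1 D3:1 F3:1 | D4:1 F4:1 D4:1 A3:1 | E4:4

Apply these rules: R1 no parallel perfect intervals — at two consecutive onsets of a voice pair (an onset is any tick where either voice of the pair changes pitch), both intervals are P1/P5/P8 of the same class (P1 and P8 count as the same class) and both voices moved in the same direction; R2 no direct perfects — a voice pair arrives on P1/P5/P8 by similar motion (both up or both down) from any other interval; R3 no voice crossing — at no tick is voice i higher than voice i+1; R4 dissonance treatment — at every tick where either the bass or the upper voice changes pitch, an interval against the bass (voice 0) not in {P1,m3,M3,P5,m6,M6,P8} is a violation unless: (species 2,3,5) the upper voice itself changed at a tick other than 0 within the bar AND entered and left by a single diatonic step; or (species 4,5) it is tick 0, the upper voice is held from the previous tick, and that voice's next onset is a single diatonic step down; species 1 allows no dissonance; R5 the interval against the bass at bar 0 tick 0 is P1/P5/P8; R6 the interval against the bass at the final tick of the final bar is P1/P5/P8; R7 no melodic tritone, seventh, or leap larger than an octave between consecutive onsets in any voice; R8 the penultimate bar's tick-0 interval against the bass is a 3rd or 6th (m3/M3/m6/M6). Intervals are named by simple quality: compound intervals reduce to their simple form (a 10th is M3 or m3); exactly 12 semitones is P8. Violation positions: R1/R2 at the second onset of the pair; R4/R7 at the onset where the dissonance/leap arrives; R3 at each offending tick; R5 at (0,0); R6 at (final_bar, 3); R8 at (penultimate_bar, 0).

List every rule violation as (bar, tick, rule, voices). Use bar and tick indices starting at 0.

bar 0: v0=E3 v1=E4 downbeat P8
bar 1: v0=F3 v1=C4 downbeat P5
bar 2: v0=E3 v1=G3 downbeat m3
bar 3: v0=G3 v1=E4 downbeat M6
bar 4: v0=E3 v1=B3 downbeat P5
bar 5: v0=C3 v1=E3 downbeat M3
bar 6: v0=B2 v1=G3 downbeat m6
bar 7: v0=F3 v1=D4 downbeat M6
bar 8: v0=E3 v1=E4 downbeat P8
  -> R2 @ bar 4 tick 0 v(0, 1): G3/E4 M6 -> E3/B3 P5 similar
  -> R4 @ bar 6 tick 3 v(0, 1): B2/F3 TT untreated
  -> R7 @ bar 7 tick 0 v(0,): B2->F3 leap 6st

(4, 0, R2, (0, 1))
(6, 3, R4, (0, 1))
(7, 0, R7, (0,))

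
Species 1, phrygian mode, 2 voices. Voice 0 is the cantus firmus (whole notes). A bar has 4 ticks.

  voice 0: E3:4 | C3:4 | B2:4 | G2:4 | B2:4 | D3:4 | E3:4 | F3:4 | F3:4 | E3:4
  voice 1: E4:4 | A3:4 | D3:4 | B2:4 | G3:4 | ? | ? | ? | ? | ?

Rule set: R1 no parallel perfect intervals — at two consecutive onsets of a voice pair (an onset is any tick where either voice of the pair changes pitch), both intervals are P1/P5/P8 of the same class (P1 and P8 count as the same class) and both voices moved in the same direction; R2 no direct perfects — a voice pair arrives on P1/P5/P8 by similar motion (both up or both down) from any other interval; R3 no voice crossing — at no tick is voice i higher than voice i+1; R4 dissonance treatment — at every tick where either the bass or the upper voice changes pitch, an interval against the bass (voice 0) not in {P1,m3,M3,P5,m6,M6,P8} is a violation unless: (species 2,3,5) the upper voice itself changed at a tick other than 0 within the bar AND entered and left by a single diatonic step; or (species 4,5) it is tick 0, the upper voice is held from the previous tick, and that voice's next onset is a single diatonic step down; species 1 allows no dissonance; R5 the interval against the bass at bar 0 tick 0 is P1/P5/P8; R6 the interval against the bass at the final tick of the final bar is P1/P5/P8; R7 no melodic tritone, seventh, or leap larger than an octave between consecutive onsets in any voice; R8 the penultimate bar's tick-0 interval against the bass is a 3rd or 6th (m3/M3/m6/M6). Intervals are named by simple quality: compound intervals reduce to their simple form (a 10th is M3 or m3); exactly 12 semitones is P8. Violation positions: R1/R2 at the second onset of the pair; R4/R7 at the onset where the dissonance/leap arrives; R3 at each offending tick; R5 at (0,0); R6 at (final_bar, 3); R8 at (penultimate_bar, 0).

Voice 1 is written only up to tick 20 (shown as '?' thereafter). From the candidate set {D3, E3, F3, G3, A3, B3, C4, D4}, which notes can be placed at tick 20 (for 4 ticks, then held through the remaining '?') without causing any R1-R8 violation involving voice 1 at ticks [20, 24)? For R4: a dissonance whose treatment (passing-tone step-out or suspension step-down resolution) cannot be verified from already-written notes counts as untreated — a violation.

{B3, D3, F3}

D3: legal
E3: violates R4
F3: legal
G3: violates R4
A3: violates R2
B3: legal
C4: violates R4
D4: violates R2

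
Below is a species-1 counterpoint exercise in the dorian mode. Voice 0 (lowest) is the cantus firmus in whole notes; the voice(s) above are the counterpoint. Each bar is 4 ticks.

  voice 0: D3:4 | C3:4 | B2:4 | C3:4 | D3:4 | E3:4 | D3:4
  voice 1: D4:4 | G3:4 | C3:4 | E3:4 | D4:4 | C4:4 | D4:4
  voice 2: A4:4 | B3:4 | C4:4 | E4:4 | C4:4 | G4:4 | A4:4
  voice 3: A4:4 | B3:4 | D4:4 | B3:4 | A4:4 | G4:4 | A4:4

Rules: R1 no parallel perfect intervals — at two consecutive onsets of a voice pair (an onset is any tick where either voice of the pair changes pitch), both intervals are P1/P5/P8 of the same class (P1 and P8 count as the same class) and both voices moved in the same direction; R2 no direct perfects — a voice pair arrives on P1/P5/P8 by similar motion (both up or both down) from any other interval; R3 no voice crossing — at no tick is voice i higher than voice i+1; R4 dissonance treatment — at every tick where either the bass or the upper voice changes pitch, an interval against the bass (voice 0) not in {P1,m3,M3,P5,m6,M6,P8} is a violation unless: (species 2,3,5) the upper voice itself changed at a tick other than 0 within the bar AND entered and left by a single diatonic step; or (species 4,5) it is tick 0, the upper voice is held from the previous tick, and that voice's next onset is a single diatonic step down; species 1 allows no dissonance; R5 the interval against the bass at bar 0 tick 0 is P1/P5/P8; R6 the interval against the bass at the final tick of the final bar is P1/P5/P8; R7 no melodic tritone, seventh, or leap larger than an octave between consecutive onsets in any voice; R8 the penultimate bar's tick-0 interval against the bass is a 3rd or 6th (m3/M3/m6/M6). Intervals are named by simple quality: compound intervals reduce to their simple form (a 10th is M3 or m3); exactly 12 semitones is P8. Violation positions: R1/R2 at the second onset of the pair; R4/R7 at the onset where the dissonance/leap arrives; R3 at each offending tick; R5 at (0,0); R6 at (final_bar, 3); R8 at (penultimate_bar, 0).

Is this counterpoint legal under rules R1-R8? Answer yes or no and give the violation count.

bar 0: v0=D3 v1=D4 v2=A4 v3=A4 (P5)
bar 1: v0=C3 v1=G3 v2=B3 v3=B3 (M7)
bar 2: v0=B2 v1=C3 v2=C4 v3=D4 (m3)
bar 3: v0=C3 v1=E3 v2=E4 v3=B3 (M7)
bar 4: v0=D3 v1=D4 v2=C4 v3=A4 (P5)
bar 5: v0=E3 v1=C4 v2=G4 v3=G4 (m3)
bar 6: v0=D3 v1=D4 v2=A4 v3=A4 (P5)
  R1 @ bar1.0: A4/A4 P1 -> B3/B3 P1 similar
  R2 @ bar1.0: D3/D4 P8 -> C3/G3 P5 similar
  R4 @ bar1.0: C3/B3 M7 untreated
  R4 @ bar1.0: C3/B3 M7 untreated
  R7 @ bar1.0: A4->B3 leap 10st
  R7 @ bar1.0: A4->B3 leap 10st
  R4 @ bar2.0: B2/C3 m2 untreated
  R4 @ bar2.0: B2/C4 m2 untreated
  R1 @ bar3.0: C3/C4 P8 -> E3/E4 P8 similar
  R3 @ bar3.0: E4 above B3
  R4 @ bar3.0: C3/B3 M7 untreated
  R3 @ bar3.1: E4 above B3
  R3 @ bar3.2: E4 above B3
  R3 @ bar3.3: E4 above B3
  R1 @ bar4.0: E3/B3 P5 -> D4/A4 P5 similar
  R2 @ bar4.0: C3/E3 M3 -> D3/D4 P8 similar
  R2 @ bar4.0: C3/B3 M7 -> D3/A4 P5 similar
  R3 @ bar4.0: D4 above C4
  R4 @ bar4.0: D3/C4 m7 untreated
  R7 @ bar4.0: E3->D4 leap 10st
  R7 @ bar4.0: B3->A4 leap 10st
  R3 @ bar4.1: D4 above C4
  R3 @ bar4.2: D4 above C4
  R3 @ bar4.3: D4 above C4
  R1 @ bar5.0: D4/A4 P5 -> C4/G4 P5 similar
  R1 @ bar6.0: C4/G4 P5 -> D4/A4 P5 similar
  R1 @ bar6.0: C4/G4 P5 -> D4/A4 P5 similar
  R1 @ bar6.0: G4/G4 P1 -> A4/A4 P1 similar

No (28 violations)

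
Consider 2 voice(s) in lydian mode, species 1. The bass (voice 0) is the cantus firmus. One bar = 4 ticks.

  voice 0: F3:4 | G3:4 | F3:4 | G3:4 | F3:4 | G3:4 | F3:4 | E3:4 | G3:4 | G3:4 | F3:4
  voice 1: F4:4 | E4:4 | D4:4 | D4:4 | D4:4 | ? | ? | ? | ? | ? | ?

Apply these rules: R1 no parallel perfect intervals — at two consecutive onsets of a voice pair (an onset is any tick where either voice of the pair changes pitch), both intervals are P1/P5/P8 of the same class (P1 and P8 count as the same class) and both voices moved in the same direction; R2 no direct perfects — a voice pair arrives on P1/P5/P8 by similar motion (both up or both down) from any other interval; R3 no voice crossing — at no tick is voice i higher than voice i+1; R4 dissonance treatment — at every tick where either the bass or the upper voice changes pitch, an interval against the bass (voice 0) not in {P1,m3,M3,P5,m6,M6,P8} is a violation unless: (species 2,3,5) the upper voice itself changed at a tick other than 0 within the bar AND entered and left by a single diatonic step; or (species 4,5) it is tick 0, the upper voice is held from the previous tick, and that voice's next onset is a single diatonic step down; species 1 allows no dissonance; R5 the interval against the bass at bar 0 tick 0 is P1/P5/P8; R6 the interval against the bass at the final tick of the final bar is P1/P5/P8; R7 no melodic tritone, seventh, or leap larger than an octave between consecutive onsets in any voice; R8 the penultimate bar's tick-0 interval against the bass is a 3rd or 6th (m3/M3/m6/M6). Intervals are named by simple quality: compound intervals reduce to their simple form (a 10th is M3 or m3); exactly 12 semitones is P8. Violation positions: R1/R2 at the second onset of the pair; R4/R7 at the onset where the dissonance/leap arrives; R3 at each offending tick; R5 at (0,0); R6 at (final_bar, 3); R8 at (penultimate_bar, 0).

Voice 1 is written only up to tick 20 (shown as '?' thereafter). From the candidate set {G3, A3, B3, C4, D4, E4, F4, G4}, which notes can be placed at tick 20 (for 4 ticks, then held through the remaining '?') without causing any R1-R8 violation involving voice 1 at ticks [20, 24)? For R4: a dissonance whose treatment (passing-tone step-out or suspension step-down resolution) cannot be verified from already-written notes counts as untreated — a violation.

G3: legal
A3: violates R4
B3: legal
C4: violates R4
D4: legal
E4: legal
F4: violates R4
G4: violates R2

{B3, D4, E4, G3}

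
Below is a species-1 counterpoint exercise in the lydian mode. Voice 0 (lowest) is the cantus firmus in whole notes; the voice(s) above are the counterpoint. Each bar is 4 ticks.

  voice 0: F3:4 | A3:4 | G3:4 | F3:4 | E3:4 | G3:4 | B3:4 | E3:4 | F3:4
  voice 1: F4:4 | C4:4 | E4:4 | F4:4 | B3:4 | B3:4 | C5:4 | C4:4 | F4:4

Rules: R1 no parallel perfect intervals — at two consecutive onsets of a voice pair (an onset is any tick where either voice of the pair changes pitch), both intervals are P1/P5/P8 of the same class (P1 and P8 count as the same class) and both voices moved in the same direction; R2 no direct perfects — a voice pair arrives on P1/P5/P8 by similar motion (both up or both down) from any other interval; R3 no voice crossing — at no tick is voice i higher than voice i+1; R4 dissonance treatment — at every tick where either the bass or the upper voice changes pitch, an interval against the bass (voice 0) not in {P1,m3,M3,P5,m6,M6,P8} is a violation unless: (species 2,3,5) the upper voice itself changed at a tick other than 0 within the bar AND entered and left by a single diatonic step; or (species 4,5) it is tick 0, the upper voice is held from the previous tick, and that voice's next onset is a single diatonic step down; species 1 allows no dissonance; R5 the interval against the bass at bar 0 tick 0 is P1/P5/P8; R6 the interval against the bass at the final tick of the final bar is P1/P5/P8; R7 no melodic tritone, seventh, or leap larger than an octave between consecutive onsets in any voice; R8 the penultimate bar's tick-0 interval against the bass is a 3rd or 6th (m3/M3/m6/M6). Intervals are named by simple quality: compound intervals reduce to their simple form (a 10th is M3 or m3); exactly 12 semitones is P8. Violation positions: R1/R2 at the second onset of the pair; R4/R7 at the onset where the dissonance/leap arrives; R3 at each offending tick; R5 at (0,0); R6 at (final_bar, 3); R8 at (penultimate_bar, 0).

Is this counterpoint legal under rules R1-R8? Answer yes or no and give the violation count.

No (5 violations)

bar 0: v0=F3 v1=F4 (P8)
bar 1: v0=A3 v1=C4 (m3)
bar 2: v0=G3 v1=E4 (M6)
bar 3: v0=F3 v1=F4 (P8)
bar 4: v0=E3 v1=B3 (P5)
bar 5: v0=G3 v1=B3 (M3)
bar 6: v0=B3 v1=C5 (m2)
bar 7: v0=E3 v1=C4 (m6)
bar 8: v0=F3 v1=F4 (P8)
  R2 @ bar4.0: F3/F4 P8 -> E3/B3 P5 similar
  R7 @ bar4.0: F4->B3 leap 6st
  R4 @ bar6.0: B3/C5 m2 untreated
  R7 @ bar6.0: B3->C5 leap 13st
  R2 @ bar8.0: E3/C4 m6 -> F3/F4 P8 similar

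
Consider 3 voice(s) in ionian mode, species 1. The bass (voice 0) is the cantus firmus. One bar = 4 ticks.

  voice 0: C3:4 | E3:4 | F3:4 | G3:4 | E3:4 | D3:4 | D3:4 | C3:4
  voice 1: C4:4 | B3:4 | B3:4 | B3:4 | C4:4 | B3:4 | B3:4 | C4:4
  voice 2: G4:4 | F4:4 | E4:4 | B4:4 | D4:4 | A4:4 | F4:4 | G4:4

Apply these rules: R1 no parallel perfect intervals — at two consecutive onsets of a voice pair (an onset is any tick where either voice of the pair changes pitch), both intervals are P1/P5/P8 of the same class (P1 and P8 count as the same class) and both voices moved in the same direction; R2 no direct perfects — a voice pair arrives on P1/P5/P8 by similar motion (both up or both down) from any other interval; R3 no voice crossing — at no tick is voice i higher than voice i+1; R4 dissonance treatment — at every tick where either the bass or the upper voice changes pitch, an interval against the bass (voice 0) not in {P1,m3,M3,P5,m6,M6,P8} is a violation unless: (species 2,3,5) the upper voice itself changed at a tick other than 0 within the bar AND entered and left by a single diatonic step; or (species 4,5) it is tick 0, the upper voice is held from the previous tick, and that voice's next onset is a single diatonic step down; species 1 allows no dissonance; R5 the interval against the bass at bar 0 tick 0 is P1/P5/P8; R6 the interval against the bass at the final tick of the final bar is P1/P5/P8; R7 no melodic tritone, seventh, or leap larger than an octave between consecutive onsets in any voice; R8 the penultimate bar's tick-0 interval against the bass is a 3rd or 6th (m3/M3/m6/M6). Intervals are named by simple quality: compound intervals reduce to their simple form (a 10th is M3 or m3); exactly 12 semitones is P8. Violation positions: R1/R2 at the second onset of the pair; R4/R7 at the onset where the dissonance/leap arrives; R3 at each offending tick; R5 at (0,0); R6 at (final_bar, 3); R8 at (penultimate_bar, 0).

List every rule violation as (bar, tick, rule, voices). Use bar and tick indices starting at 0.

bar 0: v0=C3 v1=C4 v2=G4 downbeat P5
bar 1: v0=E3 v1=B3 v2=F4 downbeat m2
bar 2: v0=F3 v1=B3 v2=E4 downbeat M7
bar 3: v0=G3 v1=B3 v2=B4 downbeat M3
bar 4: v0=E3 v1=C4 v2=D4 downbeat m7
bar 5: v0=D3 v1=B3 v2=A4 downbeat P5
bar 6: v0=D3 v1=B3 v2=F4 downbeat m3
bar 7: v0=C3 v1=C4 v2=G4 downbeat P5
  -> R4 @ bar 1 tick 0 v(0, 2): E3/F4 m2 untreated
  -> R4 @ bar 2 tick 0 v(0, 1): F3/B3 TT untreated
  -> R4 @ bar 2 tick 0 v(0, 2): F3/E4 M7 untreated
  -> R4 @ bar 4 tick 0 v(0, 2): E3/D4 m7 untreated
  -> R2 @ bar 7 tick 0 v(1, 2): B3/F4 TT -> C4/G4 P5 similar

(1, 0, R4, (0, 2))
(2, 0, R4, (0, 1))
(2, 0, R4, (0, 2))
(4, 0, R4, (0, 2))
(7, 0, R2, (1, 2))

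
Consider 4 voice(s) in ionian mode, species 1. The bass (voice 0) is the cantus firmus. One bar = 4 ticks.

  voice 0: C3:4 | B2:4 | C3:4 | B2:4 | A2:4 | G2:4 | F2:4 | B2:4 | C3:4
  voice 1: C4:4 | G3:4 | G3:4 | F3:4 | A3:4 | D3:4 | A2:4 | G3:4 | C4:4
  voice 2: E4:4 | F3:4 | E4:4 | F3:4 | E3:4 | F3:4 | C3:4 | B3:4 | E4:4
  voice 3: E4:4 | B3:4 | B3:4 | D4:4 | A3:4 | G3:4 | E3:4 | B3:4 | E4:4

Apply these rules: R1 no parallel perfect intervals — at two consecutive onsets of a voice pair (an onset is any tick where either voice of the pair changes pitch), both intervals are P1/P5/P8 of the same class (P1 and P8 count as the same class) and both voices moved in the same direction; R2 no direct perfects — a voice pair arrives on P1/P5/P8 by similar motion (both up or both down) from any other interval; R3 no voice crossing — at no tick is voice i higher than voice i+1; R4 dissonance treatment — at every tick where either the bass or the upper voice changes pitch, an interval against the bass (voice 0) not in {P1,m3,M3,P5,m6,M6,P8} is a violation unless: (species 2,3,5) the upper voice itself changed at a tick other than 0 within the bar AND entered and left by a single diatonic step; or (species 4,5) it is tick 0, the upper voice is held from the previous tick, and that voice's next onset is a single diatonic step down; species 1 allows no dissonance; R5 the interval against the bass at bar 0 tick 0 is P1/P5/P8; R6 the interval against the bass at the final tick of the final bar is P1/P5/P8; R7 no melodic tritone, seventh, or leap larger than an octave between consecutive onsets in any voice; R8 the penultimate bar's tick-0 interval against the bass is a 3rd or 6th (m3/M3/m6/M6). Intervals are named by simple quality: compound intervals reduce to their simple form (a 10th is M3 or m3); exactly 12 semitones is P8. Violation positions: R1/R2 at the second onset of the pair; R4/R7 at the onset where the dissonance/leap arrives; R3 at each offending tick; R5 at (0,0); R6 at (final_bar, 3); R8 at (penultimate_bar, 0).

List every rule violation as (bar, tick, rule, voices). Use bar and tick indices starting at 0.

bar 0: v0=C3 v1=C4 v2=E4 v3=E4 downbeat M3
bar 1: v0=B2 v1=G3 v2=F3 v3=B3 downbeat P8
bar 2: v0=C3 v1=G3 v2=E4 v3=B3 downbeat M7
bar 3: v0=B2 v1=F3 v2=F3 v3=D4 downbeat m3
bar 4: v0=A2 v1=A3 v2=E3 v3=A3 downbeat P8
bar 5: v0=G2 v1=D3 v2=F3 v3=G3 downbeat P8
bar 6: v0=F2 v1=A2 v2=C3 v3=E3 downbeat M7
bar 7: v0=B2 v1=G3 v2=B3 v3=B3 downbeat P8
bar 8: v0=C3 v1=C4 v2=E4 v3=E4 downbeat M3
  -> R5 @ bar 0 tick 0 v(0, 2): opens on M3
  -> R5 @ bar 0 tick 0 v(0, 3): opens on M3
  -> R2 @ bar 1 tick 0 v(0, 3): C3/E4 M3 -> B2/B3 P8 similar
  -> R3 @ bar 1 tick 0 v(1, 2): G3 above F3
  -> R4 @ bar 1 tick 0 v(0, 2): B2/F3 TT untreated
  -> R7 @ bar 1 tick 0 v(2,): E4->F3 leap 11st
  -> R3 @ bar 1 tick 1 v(1, 2): G3 above F3
  -> R3 @ bar 1 tick 2 v(1, 2): G3 above F3
  -> R3 @ bar 1 tick 3 v(1, 2): G3 above F3
  -> R3 @ bar 2 tick 0 v(2, 3): E4 above B3
  -> R4 @ bar 2 tick 0 v(0, 3): C3/B3 M7 untreated
  -> R7 @ bar 2 tick 0 v(2,): F3->E4 leap 11st
  -> R3 @ bar 2 tick 1 v(2, 3): E4 above B3
  -> R3 @ bar 2 tick 2 v(2, 3): E4 above B3
  -> R3 @ bar 2 tick 3 v(2, 3): E4 above B3
  -> R2 @ bar 3 tick 0 v(1, 2): G3/E4 M6 -> F3/F3 P1 similar
  -> R4 @ bar 3 tick 0 v(0, 1): B2/F3 TT untreated
  -> R4 @ bar 3 tick 0 v(0, 2): B2/F3 TT untreated
  -> R7 @ bar 3 tick 0 v(2,): E4->F3 leap 11st
  -> R2 @ bar 4 tick 0 v(0, 2): B2/F3 TT -> A2/E3 P5 similar
  -> R2 @ bar 4 tick 0 v(0, 3): B2/D4 m3 -> A2/A3 P8 similar
  -> R3 @ bar 4 tick 0 v(1, 2): A3 above E3
  -> R3 @ bar 4 tick 1 v(1, 2): A3 above E3
  -> R3 @ bar 4 tick 2 v(1, 2): A3 above E3
  -> R3 @ bar 4 tick 3 v(1, 2): A3 above E3
  -> R1 @ bar 5 tick 0 v(0, 3): A2/A3 P8 -> G2/G3 P8 similar
  -> R2 @ bar 5 tick 0 v(0, 1): A2/A3 P8 -> G2/D3 P5 similar
  -> R4 @ bar 5 tick 0 v(0, 2): G2/F3 m7 untreated
  -> R2 @ bar 6 tick 0 v(0, 2): G2/F3 m7 -> F2/C3 P5 similar
  -> R2 @ bar 6 tick 0 v(1, 3): D3/G3 P4 -> A2/E3 P5 similar
  -> R4 @ bar 6 tick 0 v(0, 3): F2/E3 M7 untreated
  -> R2 @ bar 7 tick 0 v(0, 2): F2/C3 P5 -> B2/B3 P8 similar
  -> R2 @ bar 7 tick 0 v(0, 3): F2/E3 M7 -> B2/B3 P8 similar
  -> R2 @ bar 7 tick 0 v(2, 3): C3/E3 M3 -> B3/B3 P1 similar
  -> R7 @ bar 7 tick 0 v(0,): F2->B2 leap 6st
  -> R7 @ bar 7 tick 0 v(1,): A2->G3 leap 10st
  -> R7 @ bar 7 tick 0 v(2,): C3->B3 leap 11st
  -> R8 @ bar 7 tick 0 v(0, 2): penult P8 not 3rd/6th
  -> R8 @ bar 7 tick 0 v(0, 3): penult P8 not 3rd/6th
  -> R1 @ bar 8 tick 0 v(2, 3): B3/B3 P1 -> E4/E4 P1 similar
  -> R2 @ bar 8 tick 0 v(0, 1): B2/G3 m6 -> C3/C4 P8 similar
  -> R6 @ bar 8 tick 3 v(0, 2): closes on M3
  -> R6 @ bar 8 tick 3 v(0, 3): closes on M3

(0, 0, R5, (0, 2))
(0, 0, R5, (0, 3))
(1, 0, R2, (0, 3))
(1, 0, R3, (1, 2))
(1, 0, R4, (0, 2))
(1, 0, R7, (2,))
(1, 1, R3, (1, 2))
(1, 2, R3, (1, 2))
(1, 3, R3, (1, 2))
(2, 0, R3, (2, 3))
(2, 0, R4, (0, 3))
(2, 0, R7, (2,))
(2, 1, R3, (2, 3))
(2, 2, R3, (2, 3))
(2, 3, R3, (2, 3))
(3, 0, R2, (1, 2))
(3, 0, R4, (0, 1))
(3, 0, R4, (0, 2))
(3, 0, R7, (2,))
(4, 0, R2, (0, 2))
(4, 0, R2, (0, 3))
(4, 0, R3, (1, 2))
(4, 1, R3, (1, 2))
(4, 2, R3, (1, 2))
(4, 3, R3, (1, 2))
(5, 0, R1, (0, 3))
(5, 0, R2, (0, 1))
(5, 0, R4, (0, 2))
(6, 0, R2, (0, 2))
(6, 0, R2, (1, 3))
(6, 0, R4, (0, 3))
(7, 0, R2, (0, 2))
(7, 0, R2, (0, 3))
(7, 0, R2, (2, 3))
(7, 0, R7, (0,))
(7, 0, R7, (1,))
(7, 0, R7, (2,))
(7, 0, R8, (0, 2))
(7, 0, R8, (0, 3))
(8, 0, R1, (2, 3))
(8, 0, R2, (0, 1))
(8, 3, R6, (0, 2))
(8, 3, R6, (0, 3))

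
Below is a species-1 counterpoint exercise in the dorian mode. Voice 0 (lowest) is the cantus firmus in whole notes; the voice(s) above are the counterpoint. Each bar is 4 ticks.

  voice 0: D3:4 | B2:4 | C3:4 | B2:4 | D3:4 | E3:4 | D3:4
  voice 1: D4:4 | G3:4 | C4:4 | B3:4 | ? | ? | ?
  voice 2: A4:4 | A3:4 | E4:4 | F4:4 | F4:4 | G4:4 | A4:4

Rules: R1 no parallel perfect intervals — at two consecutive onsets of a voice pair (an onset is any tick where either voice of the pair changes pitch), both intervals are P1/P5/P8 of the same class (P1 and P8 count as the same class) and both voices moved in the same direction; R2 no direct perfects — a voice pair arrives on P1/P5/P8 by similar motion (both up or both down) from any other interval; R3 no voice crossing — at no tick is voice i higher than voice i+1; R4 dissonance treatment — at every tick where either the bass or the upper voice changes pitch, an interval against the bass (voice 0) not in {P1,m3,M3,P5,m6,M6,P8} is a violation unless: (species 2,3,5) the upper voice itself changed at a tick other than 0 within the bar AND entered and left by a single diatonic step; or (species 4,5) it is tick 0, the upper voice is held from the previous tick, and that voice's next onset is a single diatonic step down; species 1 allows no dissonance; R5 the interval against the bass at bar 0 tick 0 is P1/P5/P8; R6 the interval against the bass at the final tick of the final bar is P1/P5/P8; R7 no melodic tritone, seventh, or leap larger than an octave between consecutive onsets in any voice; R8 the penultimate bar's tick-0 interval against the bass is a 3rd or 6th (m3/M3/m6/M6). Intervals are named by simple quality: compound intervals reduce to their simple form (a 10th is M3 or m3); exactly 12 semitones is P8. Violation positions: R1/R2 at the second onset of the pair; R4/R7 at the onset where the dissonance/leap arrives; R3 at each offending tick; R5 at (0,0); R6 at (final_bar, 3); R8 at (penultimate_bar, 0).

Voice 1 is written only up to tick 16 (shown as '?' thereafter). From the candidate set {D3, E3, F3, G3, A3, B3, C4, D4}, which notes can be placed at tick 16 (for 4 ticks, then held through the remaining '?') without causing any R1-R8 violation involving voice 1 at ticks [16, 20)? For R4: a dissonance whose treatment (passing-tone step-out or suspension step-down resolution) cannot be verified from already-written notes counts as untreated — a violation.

D3: legal
E3: violates R4
F3: violates R7
G3: violates R4
A3: legal
B3: legal
C4: violates R4
D4: violates R1

{A3, B3, D3}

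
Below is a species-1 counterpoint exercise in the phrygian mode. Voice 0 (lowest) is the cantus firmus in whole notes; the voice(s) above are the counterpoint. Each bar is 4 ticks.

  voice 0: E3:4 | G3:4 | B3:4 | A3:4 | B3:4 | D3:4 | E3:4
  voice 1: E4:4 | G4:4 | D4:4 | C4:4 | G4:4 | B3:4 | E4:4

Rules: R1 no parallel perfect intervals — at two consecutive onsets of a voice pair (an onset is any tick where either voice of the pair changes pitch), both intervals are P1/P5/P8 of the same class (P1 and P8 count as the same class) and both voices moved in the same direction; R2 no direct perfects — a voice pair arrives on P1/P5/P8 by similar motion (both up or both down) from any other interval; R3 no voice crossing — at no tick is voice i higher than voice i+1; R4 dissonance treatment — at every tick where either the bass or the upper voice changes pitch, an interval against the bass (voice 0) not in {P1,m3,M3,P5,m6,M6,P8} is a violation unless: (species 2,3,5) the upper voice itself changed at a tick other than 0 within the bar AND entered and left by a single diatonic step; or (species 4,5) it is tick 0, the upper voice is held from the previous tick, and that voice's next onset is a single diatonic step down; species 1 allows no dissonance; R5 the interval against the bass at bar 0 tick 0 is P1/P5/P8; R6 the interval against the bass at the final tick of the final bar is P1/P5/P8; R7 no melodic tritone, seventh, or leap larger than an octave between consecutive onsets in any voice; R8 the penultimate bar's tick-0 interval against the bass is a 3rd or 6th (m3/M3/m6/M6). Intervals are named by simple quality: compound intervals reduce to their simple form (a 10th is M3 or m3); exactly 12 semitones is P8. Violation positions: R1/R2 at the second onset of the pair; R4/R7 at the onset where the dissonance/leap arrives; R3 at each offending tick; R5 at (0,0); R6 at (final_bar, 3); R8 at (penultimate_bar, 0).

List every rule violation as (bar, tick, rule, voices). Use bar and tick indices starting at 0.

(1, 0, R1, (0, 1))
(6, 0, R2, (0, 1))

bar 0: v0=E3 v1=E4 downbeat P8
bar 1: v0=G3 v1=G4 downbeat P8
bar 2: v0=B3 v1=D4 downbeat m3
bar 3: v0=A3 v1=C4 downbeat m3
bar 4: v0=B3 v1=G4 downbeat m6
bar 5: v0=D3 v1=B3 downbeat M6
bar 6: v0=E3 v1=E4 downbeat P8
  -> R1 @ bar 1 tick 0 v(0, 1): E3/E4 P8 -> G3/G4 P8 similar
  -> R2 @ bar 6 tick 0 v(0, 1): D3/B3 M6 -> E3/E4 P8 similar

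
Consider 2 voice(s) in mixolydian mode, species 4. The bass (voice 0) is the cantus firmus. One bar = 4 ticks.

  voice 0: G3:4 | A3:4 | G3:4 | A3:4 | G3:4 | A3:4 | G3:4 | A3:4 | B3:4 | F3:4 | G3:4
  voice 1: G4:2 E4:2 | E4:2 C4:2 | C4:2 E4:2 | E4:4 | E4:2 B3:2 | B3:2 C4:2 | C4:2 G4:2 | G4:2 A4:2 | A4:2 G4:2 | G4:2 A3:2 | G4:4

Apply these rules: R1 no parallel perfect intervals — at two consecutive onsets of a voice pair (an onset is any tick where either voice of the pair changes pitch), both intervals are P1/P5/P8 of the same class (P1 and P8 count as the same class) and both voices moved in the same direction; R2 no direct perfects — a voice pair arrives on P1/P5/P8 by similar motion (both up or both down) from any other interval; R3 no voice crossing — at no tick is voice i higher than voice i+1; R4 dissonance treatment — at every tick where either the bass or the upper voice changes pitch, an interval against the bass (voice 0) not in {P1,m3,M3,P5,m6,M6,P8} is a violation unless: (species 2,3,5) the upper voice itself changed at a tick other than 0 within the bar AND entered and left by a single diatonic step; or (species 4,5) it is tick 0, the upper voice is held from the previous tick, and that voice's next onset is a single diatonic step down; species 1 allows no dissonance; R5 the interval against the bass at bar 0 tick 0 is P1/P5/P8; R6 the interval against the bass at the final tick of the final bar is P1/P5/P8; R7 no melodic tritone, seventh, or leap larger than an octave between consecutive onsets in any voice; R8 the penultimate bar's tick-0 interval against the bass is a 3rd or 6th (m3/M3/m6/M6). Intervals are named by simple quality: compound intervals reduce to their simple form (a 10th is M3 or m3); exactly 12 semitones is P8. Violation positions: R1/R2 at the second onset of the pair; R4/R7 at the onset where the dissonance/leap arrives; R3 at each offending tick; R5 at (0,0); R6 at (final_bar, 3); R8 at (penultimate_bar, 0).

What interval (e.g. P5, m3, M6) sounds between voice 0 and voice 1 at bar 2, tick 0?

P4

voice 0=G3 voice 1=C4 -> P4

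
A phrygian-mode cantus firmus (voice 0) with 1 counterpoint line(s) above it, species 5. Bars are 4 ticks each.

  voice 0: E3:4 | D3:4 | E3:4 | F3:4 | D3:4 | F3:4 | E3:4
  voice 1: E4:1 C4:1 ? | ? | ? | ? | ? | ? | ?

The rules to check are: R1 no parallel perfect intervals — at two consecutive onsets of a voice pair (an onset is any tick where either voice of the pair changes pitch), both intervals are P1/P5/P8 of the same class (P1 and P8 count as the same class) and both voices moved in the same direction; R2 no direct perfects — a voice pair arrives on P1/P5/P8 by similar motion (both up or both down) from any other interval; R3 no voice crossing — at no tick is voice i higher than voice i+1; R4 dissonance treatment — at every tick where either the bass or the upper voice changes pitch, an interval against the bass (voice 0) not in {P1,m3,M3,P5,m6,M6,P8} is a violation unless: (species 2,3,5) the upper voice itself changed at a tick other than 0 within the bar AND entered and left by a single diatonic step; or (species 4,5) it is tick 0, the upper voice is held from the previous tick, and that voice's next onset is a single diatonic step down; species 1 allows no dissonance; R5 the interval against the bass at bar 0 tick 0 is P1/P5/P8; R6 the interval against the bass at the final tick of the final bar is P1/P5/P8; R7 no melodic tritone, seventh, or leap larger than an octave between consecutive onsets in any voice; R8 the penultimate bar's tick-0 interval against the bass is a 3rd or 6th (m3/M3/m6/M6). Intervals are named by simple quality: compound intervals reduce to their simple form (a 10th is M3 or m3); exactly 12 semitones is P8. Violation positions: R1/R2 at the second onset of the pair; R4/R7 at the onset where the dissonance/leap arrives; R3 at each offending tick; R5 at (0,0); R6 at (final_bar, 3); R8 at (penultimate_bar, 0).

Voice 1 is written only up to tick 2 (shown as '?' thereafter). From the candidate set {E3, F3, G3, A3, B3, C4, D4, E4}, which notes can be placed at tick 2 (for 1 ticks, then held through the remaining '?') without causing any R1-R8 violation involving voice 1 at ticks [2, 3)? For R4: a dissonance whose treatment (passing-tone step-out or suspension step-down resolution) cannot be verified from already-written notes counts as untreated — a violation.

{B3, C4, E3, E4, G3}

E3: legal
F3: violates R4
G3: legal
A3: violates R4
B3: legal
C4: legal
D4: violates R4
E4: legal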